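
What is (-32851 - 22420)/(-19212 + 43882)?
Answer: -55271/24670 ≈ -2.2404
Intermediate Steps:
(-32851 - 22420)/(-19212 + 43882) = -55271/24670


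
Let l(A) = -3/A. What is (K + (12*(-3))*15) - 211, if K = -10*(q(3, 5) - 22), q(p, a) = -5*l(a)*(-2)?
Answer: -471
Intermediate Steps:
q(p, a) = -30/a (q(p, a) = -(-15)/a*(-2) = (15/a)*(-2) = -30/a)
K = 280 (K = -10*(-30/5 - 22) = -10*(-30*⅕ - 22) = -10*(-6 - 22) = -10*(-28) = 280)
(K + (12*(-3))*15) - 211 = (280 + (12*(-3))*15) - 211 = (280 - 36*15) - 211 = (280 - 540) - 211 = -260 - 211 = -471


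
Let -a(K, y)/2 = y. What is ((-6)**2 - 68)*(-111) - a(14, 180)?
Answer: 3912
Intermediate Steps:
a(K, y) = -2*y
((-6)**2 - 68)*(-111) - a(14, 180) = ((-6)**2 - 68)*(-111) - (-2)*180 = (36 - 68)*(-111) - 1*(-360) = -32*(-111) + 360 = 3552 + 360 = 3912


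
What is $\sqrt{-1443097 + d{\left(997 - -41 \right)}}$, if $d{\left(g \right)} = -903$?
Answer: $380 i \sqrt{10} \approx 1201.7 i$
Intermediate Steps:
$\sqrt{-1443097 + d{\left(997 - -41 \right)}} = \sqrt{-1443097 - 903} = \sqrt{-1444000} = 380 i \sqrt{10}$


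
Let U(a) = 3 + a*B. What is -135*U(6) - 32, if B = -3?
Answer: 1993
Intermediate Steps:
U(a) = 3 - 3*a (U(a) = 3 + a*(-3) = 3 - 3*a)
-135*U(6) - 32 = -135*(3 - 3*6) - 32 = -135*(3 - 18) - 32 = -135*(-15) - 32 = 2025 - 32 = 1993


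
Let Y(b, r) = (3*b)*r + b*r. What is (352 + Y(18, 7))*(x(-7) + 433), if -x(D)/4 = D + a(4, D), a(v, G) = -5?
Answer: 411736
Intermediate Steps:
Y(b, r) = 4*b*r (Y(b, r) = 3*b*r + b*r = 4*b*r)
x(D) = 20 - 4*D (x(D) = -4*(D - 5) = -4*(-5 + D) = 20 - 4*D)
(352 + Y(18, 7))*(x(-7) + 433) = (352 + 4*18*7)*((20 - 4*(-7)) + 433) = (352 + 504)*((20 + 28) + 433) = 856*(48 + 433) = 856*481 = 411736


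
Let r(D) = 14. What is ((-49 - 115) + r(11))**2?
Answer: 22500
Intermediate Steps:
((-49 - 115) + r(11))**2 = ((-49 - 115) + 14)**2 = (-164 + 14)**2 = (-150)**2 = 22500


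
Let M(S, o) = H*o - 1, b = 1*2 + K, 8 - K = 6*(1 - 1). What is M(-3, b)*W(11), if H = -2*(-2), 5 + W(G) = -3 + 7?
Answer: -39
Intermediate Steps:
K = 8 (K = 8 - 6*(1 - 1) = 8 - 6*0 = 8 - 1*0 = 8 + 0 = 8)
W(G) = -1 (W(G) = -5 + (-3 + 7) = -5 + 4 = -1)
b = 10 (b = 1*2 + 8 = 2 + 8 = 10)
H = 4
M(S, o) = -1 + 4*o (M(S, o) = 4*o - 1 = -1 + 4*o)
M(-3, b)*W(11) = (-1 + 4*10)*(-1) = (-1 + 40)*(-1) = 39*(-1) = -39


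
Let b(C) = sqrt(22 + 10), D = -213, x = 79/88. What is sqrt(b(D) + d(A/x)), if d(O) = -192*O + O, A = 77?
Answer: 2*sqrt(-25560766 + 6241*sqrt(2))/79 ≈ 127.97*I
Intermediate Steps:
x = 79/88 (x = 79*(1/88) = 79/88 ≈ 0.89773)
d(O) = -191*O
b(C) = 4*sqrt(2) (b(C) = sqrt(32) = 4*sqrt(2))
sqrt(b(D) + d(A/x)) = sqrt(4*sqrt(2) - 14707/79/88) = sqrt(4*sqrt(2) - 14707*88/79) = sqrt(4*sqrt(2) - 191*6776/79) = sqrt(4*sqrt(2) - 1294216/79) = sqrt(-1294216/79 + 4*sqrt(2))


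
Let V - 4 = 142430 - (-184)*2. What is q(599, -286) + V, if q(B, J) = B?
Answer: 143401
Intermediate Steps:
V = 142802 (V = 4 + (142430 - (-184)*2) = 4 + (142430 - 1*(-368)) = 4 + (142430 + 368) = 4 + 142798 = 142802)
q(599, -286) + V = 599 + 142802 = 143401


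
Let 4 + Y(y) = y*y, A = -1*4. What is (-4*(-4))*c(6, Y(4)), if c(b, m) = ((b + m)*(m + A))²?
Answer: 331776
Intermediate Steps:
A = -4
Y(y) = -4 + y² (Y(y) = -4 + y*y = -4 + y²)
c(b, m) = (-4 + m)²*(b + m)² (c(b, m) = ((b + m)*(m - 4))² = ((b + m)*(-4 + m))² = ((-4 + m)*(b + m))² = (-4 + m)²*(b + m)²)
(-4*(-4))*c(6, Y(4)) = (-4*(-4))*((-4 + (-4 + 4²))²*(6 + (-4 + 4²))²) = 16*((-4 + (-4 + 16))²*(6 + (-4 + 16))²) = 16*((-4 + 12)²*(6 + 12)²) = 16*(8²*18²) = 16*(64*324) = 16*20736 = 331776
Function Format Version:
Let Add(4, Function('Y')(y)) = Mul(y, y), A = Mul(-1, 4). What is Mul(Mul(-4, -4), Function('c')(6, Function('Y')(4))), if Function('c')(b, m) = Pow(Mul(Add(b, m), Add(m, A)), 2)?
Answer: 331776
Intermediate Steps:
A = -4
Function('Y')(y) = Add(-4, Pow(y, 2)) (Function('Y')(y) = Add(-4, Mul(y, y)) = Add(-4, Pow(y, 2)))
Function('c')(b, m) = Mul(Pow(Add(-4, m), 2), Pow(Add(b, m), 2)) (Function('c')(b, m) = Pow(Mul(Add(b, m), Add(m, -4)), 2) = Pow(Mul(Add(b, m), Add(-4, m)), 2) = Pow(Mul(Add(-4, m), Add(b, m)), 2) = Mul(Pow(Add(-4, m), 2), Pow(Add(b, m), 2)))
Mul(Mul(-4, -4), Function('c')(6, Function('Y')(4))) = Mul(Mul(-4, -4), Mul(Pow(Add(-4, Add(-4, Pow(4, 2))), 2), Pow(Add(6, Add(-4, Pow(4, 2))), 2))) = Mul(16, Mul(Pow(Add(-4, Add(-4, 16)), 2), Pow(Add(6, Add(-4, 16)), 2))) = Mul(16, Mul(Pow(Add(-4, 12), 2), Pow(Add(6, 12), 2))) = Mul(16, Mul(Pow(8, 2), Pow(18, 2))) = Mul(16, Mul(64, 324)) = Mul(16, 20736) = 331776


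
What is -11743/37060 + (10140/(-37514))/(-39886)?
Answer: -4392620056193/13863065738060 ≈ -0.31686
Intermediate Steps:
-11743/37060 + (10140/(-37514))/(-39886) = -11743*1/37060 + (10140*(-1/37514))*(-1/39886) = -11743/37060 - 5070/18757*(-1/39886) = -11743/37060 + 2535/374070851 = -4392620056193/13863065738060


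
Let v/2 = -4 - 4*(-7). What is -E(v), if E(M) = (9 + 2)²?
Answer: -121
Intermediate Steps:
v = 48 (v = 2*(-4 - 4*(-7)) = 2*(-4 + 28) = 2*24 = 48)
E(M) = 121 (E(M) = 11² = 121)
-E(v) = -1*121 = -121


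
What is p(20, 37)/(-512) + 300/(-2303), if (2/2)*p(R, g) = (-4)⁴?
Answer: -2903/4606 ≈ -0.63027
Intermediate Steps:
p(R, g) = 256 (p(R, g) = (-4)⁴ = 256)
p(20, 37)/(-512) + 300/(-2303) = 256/(-512) + 300/(-2303) = 256*(-1/512) + 300*(-1/2303) = -½ - 300/2303 = -2903/4606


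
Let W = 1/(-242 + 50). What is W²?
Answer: 1/36864 ≈ 2.7127e-5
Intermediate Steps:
W = -1/192 (W = 1/(-192) = -1/192 ≈ -0.0052083)
W² = (-1/192)² = 1/36864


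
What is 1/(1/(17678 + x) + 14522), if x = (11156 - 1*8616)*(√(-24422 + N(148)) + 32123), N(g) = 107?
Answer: 96721820039580787386/1404594270615977336262649 + 2540*I*√24315/1404594270615977336262649 ≈ 6.8861e-5 + 2.8198e-19*I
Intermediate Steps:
x = 81592420 + 2540*I*√24315 (x = (11156 - 1*8616)*(√(-24422 + 107) + 32123) = (11156 - 8616)*(√(-24315) + 32123) = 2540*(I*√24315 + 32123) = 2540*(32123 + I*√24315) = 81592420 + 2540*I*√24315 ≈ 8.1592e+7 + 3.9607e+5*I)
1/(1/(17678 + x) + 14522) = 1/(1/(17678 + (81592420 + 2540*I*√24315)) + 14522) = 1/(1/(81610098 + 2540*I*√24315) + 14522) = 1/(14522 + 1/(81610098 + 2540*I*√24315))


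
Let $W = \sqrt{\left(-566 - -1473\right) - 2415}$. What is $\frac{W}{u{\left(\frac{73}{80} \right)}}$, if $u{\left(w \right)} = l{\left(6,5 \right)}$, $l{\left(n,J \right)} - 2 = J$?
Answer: $\frac{2 i \sqrt{377}}{7} \approx 5.5476 i$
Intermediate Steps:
$l{\left(n,J \right)} = 2 + J$
$u{\left(w \right)} = 7$ ($u{\left(w \right)} = 2 + 5 = 7$)
$W = 2 i \sqrt{377}$ ($W = \sqrt{\left(-566 + 1473\right) - 2415} = \sqrt{907 - 2415} = \sqrt{-1508} = 2 i \sqrt{377} \approx 38.833 i$)
$\frac{W}{u{\left(\frac{73}{80} \right)}} = \frac{2 i \sqrt{377}}{7}$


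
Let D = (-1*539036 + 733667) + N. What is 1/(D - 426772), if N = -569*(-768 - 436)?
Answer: 1/452935 ≈ 2.2078e-6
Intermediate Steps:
N = 685076 (N = -569*(-1204) = 685076)
D = 879707 (D = (-1*539036 + 733667) + 685076 = (-539036 + 733667) + 685076 = 194631 + 685076 = 879707)
1/(D - 426772) = 1/(879707 - 426772) = 1/452935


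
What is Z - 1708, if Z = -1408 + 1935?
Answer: -1181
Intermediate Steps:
Z = 527
Z - 1708 = 527 - 1708 = -1181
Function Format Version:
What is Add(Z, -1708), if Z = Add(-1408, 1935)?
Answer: -1181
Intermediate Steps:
Z = 527
Add(Z, -1708) = Add(527, -1708) = -1181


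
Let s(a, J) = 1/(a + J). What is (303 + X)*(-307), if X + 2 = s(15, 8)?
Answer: -2125668/23 ≈ -92420.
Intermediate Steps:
s(a, J) = 1/(J + a)
X = -45/23 (X = -2 + 1/(8 + 15) = -2 + 1/23 = -45/23 ≈ -1.9565)
(303 + X)*(-307) = (303 - 45/23)*(-307) = (6924/23)*(-307) = -2125668/23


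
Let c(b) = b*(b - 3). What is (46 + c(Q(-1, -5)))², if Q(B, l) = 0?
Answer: 2116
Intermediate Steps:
c(b) = b*(-3 + b)
(46 + c(Q(-1, -5)))² = (46 + 0*(-3 + 0))² = (46 + 0*(-3))² = (46 + 0)² = 46² = 2116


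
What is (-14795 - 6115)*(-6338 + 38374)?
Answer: -669872760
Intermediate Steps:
(-14795 - 6115)*(-6338 + 38374) = -20910*32036 = -669872760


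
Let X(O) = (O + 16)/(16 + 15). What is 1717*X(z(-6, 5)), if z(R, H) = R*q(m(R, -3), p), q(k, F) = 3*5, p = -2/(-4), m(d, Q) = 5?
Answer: -127058/31 ≈ -4098.6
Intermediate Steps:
p = ½ (p = -2*(-¼) = ½ ≈ 0.50000)
q(k, F) = 15
z(R, H) = 15*R (z(R, H) = R*15 = 15*R)
X(O) = 16/31 + O/31 (X(O) = (16 + O)/31 = (16 + O)*(1/31) = 16/31 + O/31)
1717*X(z(-6, 5)) = 1717*(16/31 + (15*(-6))/31) = 1717*(16/31 + (1/31)*(-90)) = 1717*(16/31 - 90/31) = 1717*(-74/31) = -127058/31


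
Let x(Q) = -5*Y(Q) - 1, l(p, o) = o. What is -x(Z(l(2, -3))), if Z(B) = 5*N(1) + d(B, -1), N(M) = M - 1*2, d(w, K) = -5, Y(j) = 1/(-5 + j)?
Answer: ⅔ ≈ 0.66667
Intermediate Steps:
N(M) = -2 + M (N(M) = M - 2 = -2 + M)
Z(B) = -10 (Z(B) = 5*(-2 + 1) - 5 = 5*(-1) - 5 = -5 - 5 = -10)
x(Q) = -1 - 5/(-5 + Q) (x(Q) = -5/(-5 + Q) - 1 = -1 - 5/(-5 + Q))
-x(Z(l(2, -3))) = -(-1)*(-10)/(-5 - 10) = -(-1)*(-10)/(-15) = -(-1)*(-10)*(-1)/15 = -1*(-⅔) = ⅔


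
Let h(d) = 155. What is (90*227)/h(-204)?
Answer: 4086/31 ≈ 131.81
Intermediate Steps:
(90*227)/h(-204) = (90*227)/155 = 20430*(1/155) = 4086/31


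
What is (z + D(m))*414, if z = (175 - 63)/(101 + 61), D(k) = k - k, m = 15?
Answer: 2576/9 ≈ 286.22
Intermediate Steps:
D(k) = 0
z = 56/81 (z = 112/162 = 112*(1/162) = 56/81 ≈ 0.69136)
(z + D(m))*414 = (56/81 + 0)*414 = (56/81)*414 = 2576/9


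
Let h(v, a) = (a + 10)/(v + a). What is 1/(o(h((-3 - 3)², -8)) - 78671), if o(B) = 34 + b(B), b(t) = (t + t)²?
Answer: -49/3853212 ≈ -1.2717e-5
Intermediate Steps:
b(t) = 4*t² (b(t) = (2*t)² = 4*t²)
h(v, a) = (10 + a)/(a + v)
o(B) = 34 + 4*B²
1/(o(h((-3 - 3)², -8)) - 78671) = 1/((34 + 4*((10 - 8)/(-8 + (-3 - 3)²))²) - 78671) = 1/((34 + 4*(2/(-8 + (-6)²))²) - 78671) = 1/((34 + 4*(2/(-8 + 36))²) - 78671) = 1/((34 + 4*(2/28)²) - 78671) = 1/((34 + 4*((1/28)*2)²) - 78671) = 1/((34 + 4*(1/14)²) - 78671) = 1/((34 + 4*(1/196)) - 78671) = 1/((34 + 1/49) - 78671) = 1/(1667/49 - 78671) = 1/(-3853212/49) = -49/3853212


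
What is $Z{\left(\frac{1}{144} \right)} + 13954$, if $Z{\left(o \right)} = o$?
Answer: $\frac{2009377}{144} \approx 13954.0$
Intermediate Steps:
$Z{\left(\frac{1}{144} \right)} + 13954 = \frac{1}{144} + 13954 = \frac{2009377}{144}$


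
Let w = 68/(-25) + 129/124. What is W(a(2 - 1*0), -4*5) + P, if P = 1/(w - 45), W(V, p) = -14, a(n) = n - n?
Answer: -2028998/144707 ≈ -14.021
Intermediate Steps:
a(n) = 0
w = -5207/3100 (w = 68*(-1/25) + 129*(1/124) = -68/25 + 129/124 = -5207/3100 ≈ -1.6797)
P = -3100/144707 (P = 1/(-5207/3100 - 45) = 1/(-144707/3100) = -3100/144707 ≈ -0.021423)
W(a(2 - 1*0), -4*5) + P = -14 - 3100/144707 = -2028998/144707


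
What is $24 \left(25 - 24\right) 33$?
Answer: $792$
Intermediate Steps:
$24 \left(25 - 24\right) 33 = 24 \cdot 1 \cdot 33 = 24 \cdot 33 = 792$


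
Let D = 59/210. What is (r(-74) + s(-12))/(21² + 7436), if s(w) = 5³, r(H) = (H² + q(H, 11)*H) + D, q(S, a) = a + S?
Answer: 2155289/1654170 ≈ 1.3029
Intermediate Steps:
q(S, a) = S + a
D = 59/210 (D = 59*(1/210) = 59/210 ≈ 0.28095)
r(H) = 59/210 + H² + H*(11 + H) (r(H) = (H² + (H + 11)*H) + 59/210 = (H² + (11 + H)*H) + 59/210 = (H² + H*(11 + H)) + 59/210 = 59/210 + H² + H*(11 + H))
s(w) = 125
(r(-74) + s(-12))/(21² + 7436) = ((59/210 + 2*(-74)² + 11*(-74)) + 125)/(21² + 7436) = ((59/210 + 2*5476 - 814) + 125)/(441 + 7436) = ((59/210 + 10952 - 814) + 125)/7877 = (2129039/210 + 125)*(1/7877) = (2155289/210)*(1/7877) = 2155289/1654170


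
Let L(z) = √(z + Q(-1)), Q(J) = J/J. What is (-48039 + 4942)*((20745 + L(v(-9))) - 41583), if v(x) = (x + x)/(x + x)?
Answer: 898055286 - 43097*√2 ≈ 8.9799e+8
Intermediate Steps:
Q(J) = 1
v(x) = 1 (v(x) = (2*x)/((2*x)) = (2*x)*(1/(2*x)) = 1)
L(z) = √(1 + z) (L(z) = √(z + 1) = √(1 + z))
(-48039 + 4942)*((20745 + L(v(-9))) - 41583) = (-48039 + 4942)*((20745 + √(1 + 1)) - 41583) = -43097*((20745 + √2) - 41583) = -43097*(-20838 + √2) = 898055286 - 43097*√2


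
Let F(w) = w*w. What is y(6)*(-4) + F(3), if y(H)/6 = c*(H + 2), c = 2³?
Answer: -1527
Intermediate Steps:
c = 8
F(w) = w²
y(H) = 96 + 48*H (y(H) = 6*(8*(H + 2)) = 6*(8*(2 + H)) = 6*(16 + 8*H) = 96 + 48*H)
y(6)*(-4) + F(3) = (96 + 48*6)*(-4) + 3² = (96 + 288)*(-4) + 9 = 384*(-4) + 9 = -1536 + 9 = -1527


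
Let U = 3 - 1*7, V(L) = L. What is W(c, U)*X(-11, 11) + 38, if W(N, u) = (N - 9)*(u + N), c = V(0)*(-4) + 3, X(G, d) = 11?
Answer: 104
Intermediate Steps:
U = -4 (U = 3 - 7 = -4)
c = 3 (c = 0*(-4) + 3 = 0 + 3 = 3)
W(N, u) = (-9 + N)*(N + u)
W(c, U)*X(-11, 11) + 38 = (3² - 9*3 - 9*(-4) + 3*(-4))*11 + 38 = (9 - 27 + 36 - 12)*11 + 38 = 6*11 + 38 = 66 + 38 = 104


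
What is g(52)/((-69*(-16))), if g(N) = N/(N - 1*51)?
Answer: 13/276 ≈ 0.047101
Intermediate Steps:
g(N) = N/(-51 + N) (g(N) = N/(N - 51) = N/(-51 + N))
g(52)/((-69*(-16))) = (52/(-51 + 52))/((-69*(-16))) = (52/1)/1104 = (52*1)*(1/1104) = 52*(1/1104) = 13/276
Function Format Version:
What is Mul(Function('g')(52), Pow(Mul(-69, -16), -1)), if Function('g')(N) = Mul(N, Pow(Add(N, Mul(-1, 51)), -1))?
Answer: Rational(13, 276) ≈ 0.047101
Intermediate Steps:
Function('g')(N) = Mul(N, Pow(Add(-51, N), -1)) (Function('g')(N) = Mul(N, Pow(Add(N, -51), -1)) = Mul(N, Pow(Add(-51, N), -1)))
Mul(Function('g')(52), Pow(Mul(-69, -16), -1)) = Mul(Mul(52, Pow(Add(-51, 52), -1)), Pow(Mul(-69, -16), -1)) = Mul(Mul(52, Pow(1, -1)), Pow(1104, -1)) = Mul(Mul(52, 1), Rational(1, 1104)) = Mul(52, Rational(1, 1104)) = Rational(13, 276)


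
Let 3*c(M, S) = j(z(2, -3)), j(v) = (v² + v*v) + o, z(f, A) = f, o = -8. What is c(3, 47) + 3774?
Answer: 3774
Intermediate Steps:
j(v) = -8 + 2*v² (j(v) = (v² + v*v) - 8 = (v² + v²) - 8 = 2*v² - 8 = -8 + 2*v²)
c(M, S) = 0 (c(M, S) = (-8 + 2*2²)/3 = (-8 + 2*4)/3 = (-8 + 8)/3 = (⅓)*0 = 0)
c(3, 47) + 3774 = 0 + 3774 = 3774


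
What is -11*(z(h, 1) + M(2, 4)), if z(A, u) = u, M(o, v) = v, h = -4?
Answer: -55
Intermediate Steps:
-11*(z(h, 1) + M(2, 4)) = -11*(1 + 4) = -11*5 = -55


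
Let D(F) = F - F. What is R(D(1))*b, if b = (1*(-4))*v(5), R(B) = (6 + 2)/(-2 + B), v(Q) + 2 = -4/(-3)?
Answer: -32/3 ≈ -10.667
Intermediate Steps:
D(F) = 0
v(Q) = -⅔ (v(Q) = -2 - 4/(-3) = -2 - 4*(-⅓) = -2 + 4/3 = -⅔)
R(B) = 8/(-2 + B)
b = 8/3 (b = (1*(-4))*(-⅔) = -4*(-⅔) = 8/3 ≈ 2.6667)
R(D(1))*b = (8/(-2 + 0))*(8/3) = (8/(-2))*(8/3) = (8*(-½))*(8/3) = -4*8/3 = -32/3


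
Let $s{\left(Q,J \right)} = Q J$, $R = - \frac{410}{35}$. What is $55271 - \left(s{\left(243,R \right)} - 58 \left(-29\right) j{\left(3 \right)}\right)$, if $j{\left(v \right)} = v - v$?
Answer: $\frac{406823}{7} \approx 58118.0$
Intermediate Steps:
$j{\left(v \right)} = 0$
$R = - \frac{82}{7}$ ($R = \left(-410\right) \frac{1}{35} = - \frac{82}{7} \approx -11.714$)
$s{\left(Q,J \right)} = J Q$
$55271 - \left(s{\left(243,R \right)} - 58 \left(-29\right) j{\left(3 \right)}\right) = 55271 - \left(\left(- \frac{82}{7}\right) 243 - 58 \left(-29\right) 0\right) = 55271 - \left(- \frac{19926}{7} - \left(-1682\right) 0\right) = 55271 - \left(- \frac{19926}{7} - 0\right) = 55271 - \left(- \frac{19926}{7} + 0\right) = 55271 - - \frac{19926}{7} = 55271 + \frac{19926}{7} = \frac{406823}{7}$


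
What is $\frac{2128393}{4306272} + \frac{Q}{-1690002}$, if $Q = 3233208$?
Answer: $- \frac{191223789885}{134770523936} \approx -1.4189$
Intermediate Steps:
$\frac{2128393}{4306272} + \frac{Q}{-1690002} = \frac{2128393}{4306272} + \frac{3233208}{-1690002} = 2128393 \cdot \frac{1}{4306272} + 3233208 \left(- \frac{1}{1690002}\right) = \frac{2128393}{4306272} - \frac{538868}{281667} = - \frac{191223789885}{134770523936}$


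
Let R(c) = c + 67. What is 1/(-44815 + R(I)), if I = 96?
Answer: -1/44652 ≈ -2.2395e-5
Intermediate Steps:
R(c) = 67 + c
1/(-44815 + R(I)) = 1/(-44815 + (67 + 96)) = 1/(-44815 + 163) = 1/(-44652) = -1/44652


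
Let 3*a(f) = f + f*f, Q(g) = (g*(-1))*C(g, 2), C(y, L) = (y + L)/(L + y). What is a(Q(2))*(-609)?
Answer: -406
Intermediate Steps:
C(y, L) = 1 (C(y, L) = (L + y)/(L + y) = 1)
Q(g) = -g (Q(g) = (g*(-1))*1 = -g*1 = -g)
a(f) = f/3 + f**2/3 (a(f) = (f + f*f)/3 = (f + f**2)/3 = f/3 + f**2/3)
a(Q(2))*(-609) = ((-1*2)*(1 - 1*2)/3)*(-609) = ((1/3)*(-2)*(1 - 2))*(-609) = ((1/3)*(-2)*(-1))*(-609) = (2/3)*(-609) = -406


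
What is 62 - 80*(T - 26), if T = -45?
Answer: 5742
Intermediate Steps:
62 - 80*(T - 26) = 62 - 80*(-45 - 26) = 62 - 80*(-71) = 62 + 5680 = 5742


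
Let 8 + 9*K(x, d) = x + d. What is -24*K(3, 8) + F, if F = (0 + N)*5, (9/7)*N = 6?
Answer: 46/3 ≈ 15.333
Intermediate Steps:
N = 14/3 (N = (7/9)*6 = 14/3 ≈ 4.6667)
K(x, d) = -8/9 + d/9 + x/9 (K(x, d) = -8/9 + (x + d)/9 = -8/9 + (d + x)/9 = -8/9 + (d/9 + x/9) = -8/9 + d/9 + x/9)
F = 70/3 (F = (0 + 14/3)*5 = (14/3)*5 = 70/3 ≈ 23.333)
-24*K(3, 8) + F = -24*(-8/9 + (⅑)*8 + (⅑)*3) + 70/3 = -24*(-8/9 + 8/9 + ⅓) + 70/3 = -24*⅓ + 70/3 = -8 + 70/3 = 46/3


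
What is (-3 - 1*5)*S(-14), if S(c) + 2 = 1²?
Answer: 8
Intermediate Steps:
S(c) = -1 (S(c) = -2 + 1² = -2 + 1 = -1)
(-3 - 1*5)*S(-14) = (-3 - 1*5)*(-1) = (-3 - 5)*(-1) = -8*(-1) = 8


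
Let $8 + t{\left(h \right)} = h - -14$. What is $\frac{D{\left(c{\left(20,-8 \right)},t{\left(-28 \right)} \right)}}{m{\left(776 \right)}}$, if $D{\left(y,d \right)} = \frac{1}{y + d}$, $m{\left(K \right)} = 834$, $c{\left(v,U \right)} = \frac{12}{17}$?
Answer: $- \frac{17}{301908} \approx -5.6309 \cdot 10^{-5}$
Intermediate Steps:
$c{\left(v,U \right)} = \frac{12}{17}$ ($c{\left(v,U \right)} = 12 \cdot \frac{1}{17} = \frac{12}{17}$)
$t{\left(h \right)} = 6 + h$ ($t{\left(h \right)} = -8 + \left(h - -14\right) = -8 + \left(h + 14\right) = -8 + \left(14 + h\right) = 6 + h$)
$D{\left(y,d \right)} = \frac{1}{d + y}$
$\frac{D{\left(c{\left(20,-8 \right)},t{\left(-28 \right)} \right)}}{m{\left(776 \right)}} = \frac{1}{\left(\left(6 - 28\right) + \frac{12}{17}\right) 834} = \frac{1}{-22 + \frac{12}{17}} \cdot \frac{1}{834} = \frac{1}{- \frac{362}{17}} \cdot \frac{1}{834} = \left(- \frac{17}{362}\right) \frac{1}{834} = - \frac{17}{301908}$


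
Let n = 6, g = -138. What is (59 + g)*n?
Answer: -474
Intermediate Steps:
(59 + g)*n = (59 - 138)*6 = -79*6 = -474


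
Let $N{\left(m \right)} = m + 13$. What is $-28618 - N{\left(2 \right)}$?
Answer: $-28633$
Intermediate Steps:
$N{\left(m \right)} = 13 + m$
$-28618 - N{\left(2 \right)} = -28618 - \left(13 + 2\right) = -28618 - 15 = -28633$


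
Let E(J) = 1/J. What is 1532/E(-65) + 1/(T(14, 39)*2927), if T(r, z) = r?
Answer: -4080589239/40978 ≈ -99580.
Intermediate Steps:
1532/E(-65) + 1/(T(14, 39)*2927) = 1532/(1/(-65)) + 1/(14*2927) = 1532/(-1/65) + (1/14)*(1/2927) = 1532*(-65) + 1/40978 = -99580 + 1/40978 = -4080589239/40978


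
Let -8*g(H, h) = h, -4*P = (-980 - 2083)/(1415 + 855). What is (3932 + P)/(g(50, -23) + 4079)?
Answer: 35705623/37063425 ≈ 0.96337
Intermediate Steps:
P = 3063/9080 (P = -(-980 - 2083)/(4*(1415 + 855)) = -(-3063)/(4*2270) = -1/4*(-3063/2270) = 3063/9080 ≈ 0.33733)
g(H, h) = -h/8
(3932 + P)/(g(50, -23) + 4079) = (3932 + 3063/9080)/(-1/8*(-23) + 4079) = 35705623/(9080*(23/8 + 4079)) = 35705623/(9080*(32655/8)) = (35705623/9080)*(8/32655) = 35705623/37063425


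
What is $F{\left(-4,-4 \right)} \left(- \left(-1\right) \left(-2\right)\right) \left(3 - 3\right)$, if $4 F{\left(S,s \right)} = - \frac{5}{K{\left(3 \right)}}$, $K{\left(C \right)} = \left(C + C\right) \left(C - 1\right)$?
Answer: $0$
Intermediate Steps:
$K{\left(C \right)} = 2 C \left(-1 + C\right)$
$F{\left(S,s \right)} = - \frac{5}{48}$ ($F{\left(S,s \right)} = \frac{\left(-5\right) \frac{1}{2 \cdot 3 \left(-1 + 3\right)}}{4} = \frac{\left(-5\right) \frac{1}{2 \cdot 3 \cdot 2}}{4} = \frac{\left(-5\right) \frac{1}{12}}{4} = \frac{1}{4} \left(- \frac{5}{12}\right) = - \frac{5}{48}$)
$F{\left(-4,-4 \right)} \left(- \left(-1\right) \left(-2\right)\right) \left(3 - 3\right) = - \frac{5 \left(- \left(-1\right) \left(-2\right)\right)}{48} \left(3 - 3\right) = - \frac{5 \left(\left(-1\right) 2\right)}{48} \left(3 - 3\right) = \left(- \frac{5}{48}\right) \left(-2\right) 0 = \frac{5}{24} \cdot 0 = 0$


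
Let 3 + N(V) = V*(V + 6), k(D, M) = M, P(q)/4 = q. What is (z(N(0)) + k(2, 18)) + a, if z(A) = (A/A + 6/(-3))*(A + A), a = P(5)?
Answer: 44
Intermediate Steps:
P(q) = 4*q
a = 20 (a = 4*5 = 20)
N(V) = -3 + V*(6 + V) (N(V) = -3 + V*(V + 6) = -3 + V*(6 + V))
z(A) = -2*A (z(A) = (1 + 6*(-⅓))*(2*A) = (1 - 2)*(2*A) = -2*A)
(z(N(0)) + k(2, 18)) + a = (-2*(-3 + 0² + 6*0) + 18) + 20 = (-2*(-3 + 0 + 0) + 18) + 20 = (-2*(-3) + 18) + 20 = (6 + 18) + 20 = 24 + 20 = 44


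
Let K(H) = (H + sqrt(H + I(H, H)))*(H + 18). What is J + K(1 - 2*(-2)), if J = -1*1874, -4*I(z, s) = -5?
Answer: -3403/2 ≈ -1701.5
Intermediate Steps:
I(z, s) = 5/4 (I(z, s) = -1/4*(-5) = 5/4)
J = -1874
K(H) = (18 + H)*(H + sqrt(5/4 + H)) (K(H) = (H + sqrt(H + 5/4))*(H + 18) = (H + sqrt(5/4 + H))*(18 + H) = (18 + H)*(H + sqrt(5/4 + H)))
J + K(1 - 2*(-2)) = -1874 + ((1 - 2*(-2))**2 + 9*sqrt(5 + 4*(1 - 2*(-2))) + 18*(1 - 2*(-2)) + (1 - 2*(-2))*sqrt(5 + 4*(1 - 2*(-2)))/2) = -1874 + ((1 + 4)**2 + 9*sqrt(5 + 4*(1 + 4)) + 18*(1 + 4) + (1 + 4)*sqrt(5 + 4*(1 + 4))/2) = -1874 + (5**2 + 9*sqrt(5 + 4*5) + 18*5 + (1/2)*5*sqrt(5 + 4*5)) = -1874 + (25 + 9*sqrt(5 + 20) + 90 + (1/2)*5*sqrt(5 + 20)) = -1874 + (25 + 9*sqrt(25) + 90 + (1/2)*5*sqrt(25)) = -1874 + (25 + 9*5 + 90 + (1/2)*5*5) = -1874 + (25 + 45 + 90 + 25/2) = -1874 + 345/2 = -3403/2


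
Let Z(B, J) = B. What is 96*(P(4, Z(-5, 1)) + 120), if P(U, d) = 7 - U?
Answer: 11808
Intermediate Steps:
96*(P(4, Z(-5, 1)) + 120) = 96*((7 - 1*4) + 120) = 96*((7 - 4) + 120) = 96*(3 + 120) = 96*123 = 11808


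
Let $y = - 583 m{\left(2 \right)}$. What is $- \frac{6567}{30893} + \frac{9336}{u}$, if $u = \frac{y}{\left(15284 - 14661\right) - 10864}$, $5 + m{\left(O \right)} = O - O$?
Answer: $- \frac{268518011943}{8186645} \approx -32800.0$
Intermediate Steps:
$m{\left(O \right)} = -5$ ($m{\left(O \right)} = -5 + \left(O - O\right) = -5 + 0 = -5$)
$y = 2915$ ($y = \left(-583\right) \left(-5\right) = 2915$)
$u = - \frac{265}{931}$ ($u = \frac{2915}{\left(15284 - 14661\right) - 10864} = \frac{2915}{623 - 10864} = \frac{2915}{-10241} = 2915 \left(- \frac{1}{10241}\right) = - \frac{265}{931} \approx -0.28464$)
$- \frac{6567}{30893} + \frac{9336}{u} = - \frac{6567}{30893} + \frac{9336}{- \frac{265}{931}} = \left(-6567\right) \frac{1}{30893} + 9336 \left(- \frac{931}{265}\right) = - \frac{6567}{30893} - \frac{8691816}{265} = - \frac{268518011943}{8186645}$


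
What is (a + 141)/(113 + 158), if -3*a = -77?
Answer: 500/813 ≈ 0.61501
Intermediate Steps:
a = 77/3 (a = -⅓*(-77) = 77/3 ≈ 25.667)
(a + 141)/(113 + 158) = (77/3 + 141)/(113 + 158) = (500/3)/271 = (1/271)*(500/3) = 500/813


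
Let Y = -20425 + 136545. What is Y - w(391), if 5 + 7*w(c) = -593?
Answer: 813438/7 ≈ 1.1621e+5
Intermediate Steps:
Y = 116120
w(c) = -598/7 (w(c) = -5/7 + (⅐)*(-593) = -5/7 - 593/7 = -598/7)
Y - w(391) = 116120 - 1*(-598/7) = 116120 + 598/7 = 813438/7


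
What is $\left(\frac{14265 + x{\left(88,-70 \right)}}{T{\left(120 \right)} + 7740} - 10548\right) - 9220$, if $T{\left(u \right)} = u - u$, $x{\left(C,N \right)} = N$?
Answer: $- \frac{30598025}{1548} \approx -19766.0$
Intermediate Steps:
$T{\left(u \right)} = 0$
$\left(\frac{14265 + x{\left(88,-70 \right)}}{T{\left(120 \right)} + 7740} - 10548\right) - 9220 = \left(\frac{14265 - 70}{0 + 7740} - 10548\right) - 9220 = \left(\frac{14195}{7740} - 10548\right) - 9220 = \left(14195 \cdot \frac{1}{7740} - 10548\right) - 9220 = \left(\frac{2839}{1548} - 10548\right) - 9220 = - \frac{16325465}{1548} - 9220 = - \frac{30598025}{1548}$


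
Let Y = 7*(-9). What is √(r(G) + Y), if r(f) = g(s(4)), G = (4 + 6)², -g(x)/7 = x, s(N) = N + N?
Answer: I*√119 ≈ 10.909*I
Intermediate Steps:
s(N) = 2*N
g(x) = -7*x
Y = -63
G = 100 (G = 10² = 100)
r(f) = -56 (r(f) = -14*4 = -7*8 = -56)
√(r(G) + Y) = √(-56 - 63) = √(-119) = I*√119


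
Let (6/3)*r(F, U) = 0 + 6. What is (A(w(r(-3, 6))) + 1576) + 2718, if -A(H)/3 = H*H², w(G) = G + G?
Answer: 3646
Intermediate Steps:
r(F, U) = 3 (r(F, U) = (0 + 6)/2 = (½)*6 = 3)
w(G) = 2*G
A(H) = -3*H³ (A(H) = -3*H*H² = -3*H³)
(A(w(r(-3, 6))) + 1576) + 2718 = (-3*(2*3)³ + 1576) + 2718 = (-3*6³ + 1576) + 2718 = (-3*216 + 1576) + 2718 = (-648 + 1576) + 2718 = 928 + 2718 = 3646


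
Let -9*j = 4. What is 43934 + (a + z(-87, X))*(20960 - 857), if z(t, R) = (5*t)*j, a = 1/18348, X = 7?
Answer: 24039030325/6116 ≈ 3.9305e+6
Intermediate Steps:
j = -4/9 (j = -⅑*4 = -4/9 ≈ -0.44444)
a = 1/18348 ≈ 5.4502e-5
z(t, R) = -20*t/9 (z(t, R) = (5*t)*(-4/9) = -20*t/9)
43934 + (a + z(-87, X))*(20960 - 857) = 43934 + (1/18348 - 20/9*(-87))*(20960 - 857) = 43934 + (1/18348 + 580/3)*20103 = 43934 + (1182427/6116)*20103 = 43934 + 23770329981/6116 = 24039030325/6116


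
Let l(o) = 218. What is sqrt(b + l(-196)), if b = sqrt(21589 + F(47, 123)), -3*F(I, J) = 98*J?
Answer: sqrt(218 + sqrt(17571)) ≈ 18.723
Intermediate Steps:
F(I, J) = -98*J/3
b = sqrt(17571) (b = sqrt(21589 - 98/3*123) = sqrt(21589 - 4018) = sqrt(17571) ≈ 132.56)
sqrt(b + l(-196)) = sqrt(sqrt(17571) + 218) = sqrt(218 + sqrt(17571))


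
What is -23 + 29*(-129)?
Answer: -3764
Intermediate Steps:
-23 + 29*(-129) = -23 - 3741 = -3764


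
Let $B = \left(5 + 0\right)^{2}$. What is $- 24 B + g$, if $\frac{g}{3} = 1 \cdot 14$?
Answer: $-558$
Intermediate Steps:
$g = 42$ ($g = 3 \cdot 1 \cdot 14 = 3 \cdot 14 = 42$)
$B = 25$ ($B = 5^{2} = 25$)
$- 24 B + g = \left(-24\right) 25 + 42 = -600 + 42 = -558$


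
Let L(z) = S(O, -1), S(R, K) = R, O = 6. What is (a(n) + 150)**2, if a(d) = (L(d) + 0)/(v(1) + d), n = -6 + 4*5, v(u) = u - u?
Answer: 1108809/49 ≈ 22629.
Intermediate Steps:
L(z) = 6
v(u) = 0
n = 14 (n = -6 + 20 = 14)
a(d) = 6/d (a(d) = (6 + 0)/(0 + d) = 6/d)
(a(n) + 150)**2 = (6/14 + 150)**2 = (6*(1/14) + 150)**2 = (3/7 + 150)**2 = (1053/7)**2 = 1108809/49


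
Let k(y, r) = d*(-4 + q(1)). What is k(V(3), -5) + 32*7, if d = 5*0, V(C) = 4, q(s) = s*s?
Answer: 224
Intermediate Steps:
q(s) = s**2
d = 0
k(y, r) = 0 (k(y, r) = 0*(-4 + 1**2) = 0*(-4 + 1) = 0*(-3) = 0)
k(V(3), -5) + 32*7 = 0 + 32*7 = 0 + 224 = 224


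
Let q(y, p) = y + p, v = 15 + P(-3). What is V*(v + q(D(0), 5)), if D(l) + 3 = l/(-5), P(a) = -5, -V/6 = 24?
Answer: -1728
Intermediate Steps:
V = -144 (V = -6*24 = -144)
v = 10 (v = 15 - 5 = 10)
D(l) = -3 - l/5 (D(l) = -3 + l/(-5) = -3 + l*(-⅕) = -3 - l/5)
q(y, p) = p + y
V*(v + q(D(0), 5)) = -144*(10 + (5 + (-3 - ⅕*0))) = -144*(10 + (5 + (-3 + 0))) = -144*(10 + (5 - 3)) = -144*(10 + 2) = -144*12 = -1728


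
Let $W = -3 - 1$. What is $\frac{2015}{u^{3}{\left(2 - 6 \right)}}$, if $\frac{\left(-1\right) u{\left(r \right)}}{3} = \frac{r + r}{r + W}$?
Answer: $- \frac{2015}{27} \approx -74.63$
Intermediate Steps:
$W = -4$ ($W = -3 - 1 = -4$)
$u{\left(r \right)} = - \frac{6 r}{-4 + r}$ ($u{\left(r \right)} = - 3 \frac{r + r}{r - 4} = - 3 \frac{2 r}{-4 + r} = - \frac{6 r}{-4 + r}$)
$\frac{2015}{u^{3}{\left(2 - 6 \right)}} = \frac{2015}{\left(- \frac{6 \left(2 - 6\right)}{-4 + \left(2 - 6\right)}\right)^{3}} = \frac{2015}{\left(\left(-6\right) \left(-4\right) \frac{1}{-4 - 4}\right)^{3}} = \frac{2015}{\left(\left(-6\right) \left(-4\right) \frac{1}{-8}\right)^{3}} = \frac{2015}{\left(\left(-6\right) \left(-4\right) \left(- \frac{1}{8}\right)\right)^{3}} = \frac{2015}{\left(-3\right)^{3}} = \frac{2015}{-27} = 2015 \left(- \frac{1}{27}\right) = - \frac{2015}{27}$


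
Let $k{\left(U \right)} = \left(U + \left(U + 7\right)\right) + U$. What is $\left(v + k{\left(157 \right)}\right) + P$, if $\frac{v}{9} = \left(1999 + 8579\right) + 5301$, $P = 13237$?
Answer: $156626$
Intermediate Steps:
$k{\left(U \right)} = 7 + 3 U$ ($k{\left(U \right)} = \left(U + \left(7 + U\right)\right) + U = \left(7 + 2 U\right) + U = 7 + 3 U$)
$v = 142911$ ($v = 9 \left(\left(1999 + 8579\right) + 5301\right) = 9 \left(10578 + 5301\right) = 9 \cdot 15879 = 142911$)
$\left(v + k{\left(157 \right)}\right) + P = \left(142911 + \left(7 + 3 \cdot 157\right)\right) + 13237 = \left(142911 + \left(7 + 471\right)\right) + 13237 = \left(142911 + 478\right) + 13237 = 143389 + 13237 = 156626$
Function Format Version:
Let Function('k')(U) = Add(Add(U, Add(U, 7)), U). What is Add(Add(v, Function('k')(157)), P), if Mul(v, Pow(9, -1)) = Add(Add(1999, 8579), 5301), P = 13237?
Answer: 156626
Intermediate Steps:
Function('k')(U) = Add(7, Mul(3, U)) (Function('k')(U) = Add(Add(U, Add(7, U)), U) = Add(Add(7, Mul(2, U)), U) = Add(7, Mul(3, U)))
v = 142911 (v = Mul(9, Add(Add(1999, 8579), 5301)) = Mul(9, Add(10578, 5301)) = Mul(9, 15879) = 142911)
Add(Add(v, Function('k')(157)), P) = Add(Add(142911, Add(7, Mul(3, 157))), 13237) = Add(Add(142911, Add(7, 471)), 13237) = Add(Add(142911, 478), 13237) = Add(143389, 13237) = 156626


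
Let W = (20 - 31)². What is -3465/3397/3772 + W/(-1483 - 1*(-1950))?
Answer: 1548813409/5983897028 ≈ 0.25883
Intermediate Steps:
W = 121 (W = (-11)² = 121)
-3465/3397/3772 + W/(-1483 - 1*(-1950)) = -3465/3397/3772 + 121/(-1483 - 1*(-1950)) = -3465*1/3397*(1/3772) + 121/(-1483 + 1950) = -3465/3397*1/3772 + 121/467 = -3465/12813484 + 121*(1/467) = -3465/12813484 + 121/467 = 1548813409/5983897028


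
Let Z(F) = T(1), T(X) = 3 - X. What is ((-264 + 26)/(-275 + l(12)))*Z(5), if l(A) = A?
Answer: 476/263 ≈ 1.8099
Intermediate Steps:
Z(F) = 2 (Z(F) = 3 - 1*1 = 3 - 1 = 2)
((-264 + 26)/(-275 + l(12)))*Z(5) = ((-264 + 26)/(-275 + 12))*2 = -238/(-263)*2 = -238*(-1/263)*2 = (238/263)*2 = 476/263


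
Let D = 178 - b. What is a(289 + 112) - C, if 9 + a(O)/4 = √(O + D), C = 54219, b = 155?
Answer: -54255 + 8*√106 ≈ -54173.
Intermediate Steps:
D = 23 (D = 178 - 1*155 = 178 - 155 = 23)
a(O) = -36 + 4*√(23 + O) (a(O) = -36 + 4*√(O + 23) = -36 + 4*√(23 + O))
a(289 + 112) - C = (-36 + 4*√(23 + (289 + 112))) - 1*54219 = (-36 + 4*√(23 + 401)) - 54219 = (-36 + 4*√424) - 54219 = (-36 + 4*(2*√106)) - 54219 = (-36 + 8*√106) - 54219 = -54255 + 8*√106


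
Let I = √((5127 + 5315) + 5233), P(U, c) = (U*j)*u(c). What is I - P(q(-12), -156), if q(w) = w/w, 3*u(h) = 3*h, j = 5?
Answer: 780 + 5*√627 ≈ 905.20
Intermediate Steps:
u(h) = h (u(h) = (3*h)/3 = h)
q(w) = 1
P(U, c) = 5*U*c (P(U, c) = (U*5)*c = (5*U)*c = 5*U*c)
I = 5*√627 (I = √(10442 + 5233) = √15675 = 5*√627 ≈ 125.20)
I - P(q(-12), -156) = 5*√627 - 5*(-156) = 5*√627 - 1*(-780) = 5*√627 + 780 = 780 + 5*√627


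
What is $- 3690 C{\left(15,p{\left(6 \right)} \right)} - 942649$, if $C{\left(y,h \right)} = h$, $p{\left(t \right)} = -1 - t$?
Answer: $-916819$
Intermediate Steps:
$- 3690 C{\left(15,p{\left(6 \right)} \right)} - 942649 = - 3690 \left(-1 - 6\right) - 942649 = \left(-3690\right) \left(-7\right) - 942649 = 25830 - 942649 = -916819$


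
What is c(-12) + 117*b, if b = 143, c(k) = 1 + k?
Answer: 16720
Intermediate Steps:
c(-12) + 117*b = (1 - 12) + 117*143 = -11 + 16731 = 16720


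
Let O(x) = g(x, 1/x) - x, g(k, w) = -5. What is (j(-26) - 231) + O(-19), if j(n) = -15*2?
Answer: -247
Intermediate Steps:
j(n) = -30
O(x) = -5 - x
(j(-26) - 231) + O(-19) = (-30 - 231) + (-5 - 1*(-19)) = -261 + (-5 + 19) = -261 + 14 = -247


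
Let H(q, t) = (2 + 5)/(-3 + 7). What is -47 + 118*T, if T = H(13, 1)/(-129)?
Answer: -12539/258 ≈ -48.601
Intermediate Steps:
H(q, t) = 7/4
T = -7/516 (T = (7/4)/(-129) = (7/4)*(-1/129) = -7/516 ≈ -0.013566)
-47 + 118*T = -47 + 118*(-7/516) = -47 - 413/258 = -12539/258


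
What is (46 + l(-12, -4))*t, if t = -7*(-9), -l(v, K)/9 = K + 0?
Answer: 5166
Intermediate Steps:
l(v, K) = -9*K (l(v, K) = -9*(K + 0) = -9*K)
t = 63
(46 + l(-12, -4))*t = (46 - 9*(-4))*63 = (46 + 36)*63 = 82*63 = 5166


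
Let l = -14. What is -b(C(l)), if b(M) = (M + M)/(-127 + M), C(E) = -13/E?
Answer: 26/1765 ≈ 0.014731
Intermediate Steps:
b(M) = 2*M/(-127 + M) (b(M) = (2*M)/(-127 + M) = 2*M/(-127 + M))
-b(C(l)) = -2*(-13/(-14))/(-127 - 13/(-14)) = -2*(-13*(-1/14))/(-127 - 13*(-1/14)) = -2*13/(14*(-127 + 13/14)) = -2*13/(14*(-1765/14)) = -2*13*(-14)/(14*1765) = -1*(-26/1765) = 26/1765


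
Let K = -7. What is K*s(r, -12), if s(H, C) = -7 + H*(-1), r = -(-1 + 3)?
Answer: 35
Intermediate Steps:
r = -2 (r = -1*2 = -2)
s(H, C) = -7 - H
K*s(r, -12) = -7*(-7 - 1*(-2)) = -7*(-7 + 2) = -7*(-5) = 35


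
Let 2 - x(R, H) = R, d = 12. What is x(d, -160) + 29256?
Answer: 29246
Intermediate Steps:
x(R, H) = 2 - R
x(d, -160) + 29256 = (2 - 1*12) + 29256 = (2 - 12) + 29256 = -10 + 29256 = 29246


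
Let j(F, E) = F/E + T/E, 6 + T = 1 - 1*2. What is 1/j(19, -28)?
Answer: -7/3 ≈ -2.3333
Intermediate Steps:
T = -7 (T = -6 + (1 - 1*2) = -6 + (1 - 2) = -6 - 1 = -7)
j(F, E) = -7/E + F/E (j(F, E) = F/E - 7/E = -7/E + F/E)
1/j(19, -28) = 1/((-7 + 19)/(-28)) = 1/(-1/28*12) = 1/(-3/7) = -7/3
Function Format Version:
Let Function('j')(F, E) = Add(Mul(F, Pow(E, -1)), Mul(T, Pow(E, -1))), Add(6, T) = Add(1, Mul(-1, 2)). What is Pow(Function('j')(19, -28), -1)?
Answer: Rational(-7, 3) ≈ -2.3333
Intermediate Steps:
T = -7 (T = Add(-6, Add(1, Mul(-1, 2))) = Add(-6, Add(1, -2)) = Add(-6, -1) = -7)
Function('j')(F, E) = Add(Mul(-7, Pow(E, -1)), Mul(F, Pow(E, -1))) (Function('j')(F, E) = Add(Mul(F, Pow(E, -1)), Mul(-7, Pow(E, -1))) = Add(Mul(-7, Pow(E, -1)), Mul(F, Pow(E, -1))))
Pow(Function('j')(19, -28), -1) = Pow(Mul(Pow(-28, -1), Add(-7, 19)), -1) = Pow(Mul(Rational(-1, 28), 12), -1) = Pow(Rational(-3, 7), -1) = Rational(-7, 3)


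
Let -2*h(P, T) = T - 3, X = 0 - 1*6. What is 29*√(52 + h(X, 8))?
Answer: 87*√22/2 ≈ 204.03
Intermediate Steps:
X = -6 (X = 0 - 6 = -6)
h(P, T) = 3/2 - T/2 (h(P, T) = -(T - 3)/2 = -(-3 + T)/2 = 3/2 - T/2)
29*√(52 + h(X, 8)) = 29*√(52 + (3/2 - ½*8)) = 29*√(52 + (3/2 - 4)) = 29*√(52 - 5/2) = 29*√(99/2) = 29*(3*√22/2) = 87*√22/2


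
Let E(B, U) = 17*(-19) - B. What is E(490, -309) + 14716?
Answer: 13903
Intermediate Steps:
E(B, U) = -323 - B
E(490, -309) + 14716 = (-323 - 1*490) + 14716 = (-323 - 490) + 14716 = -813 + 14716 = 13903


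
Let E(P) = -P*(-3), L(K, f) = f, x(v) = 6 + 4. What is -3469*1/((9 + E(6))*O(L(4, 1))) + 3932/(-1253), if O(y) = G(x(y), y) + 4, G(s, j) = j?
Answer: -4877477/169155 ≈ -28.834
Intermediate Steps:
x(v) = 10
O(y) = 4 + y (O(y) = y + 4 = 4 + y)
E(P) = 3*P (E(P) = -(-3)*P = 3*P)
-3469*1/((9 + E(6))*O(L(4, 1))) + 3932/(-1253) = -3469*1/((4 + 1)*(9 + 3*6)) + 3932/(-1253) = -3469*1/(5*(9 + 18)) + 3932*(-1/1253) = -3469/(27*5) - 3932/1253 = -3469/135 - 3932/1253 = -4877477/169155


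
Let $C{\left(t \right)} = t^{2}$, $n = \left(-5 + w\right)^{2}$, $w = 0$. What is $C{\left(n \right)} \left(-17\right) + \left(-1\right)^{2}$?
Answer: $-10624$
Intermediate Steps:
$n = 25$ ($n = \left(-5 + 0\right)^{2} = \left(-5\right)^{2} = 25$)
$C{\left(n \right)} \left(-17\right) + \left(-1\right)^{2} = 25^{2} \left(-17\right) + \left(-1\right)^{2} = 625 \left(-17\right) + 1 = -10625 + 1 = -10624$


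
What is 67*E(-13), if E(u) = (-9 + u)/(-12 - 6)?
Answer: 737/9 ≈ 81.889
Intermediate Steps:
E(u) = 1/2 - u/18 (E(u) = (-9 + u)/(-18) = (-9 + u)*(-1/18) = 1/2 - u/18)
67*E(-13) = 67*(1/2 - 1/18*(-13)) = 67*(1/2 + 13/18) = 67*(11/9) = 737/9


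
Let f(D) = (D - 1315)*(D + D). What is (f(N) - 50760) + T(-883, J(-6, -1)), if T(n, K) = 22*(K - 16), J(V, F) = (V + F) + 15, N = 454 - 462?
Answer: -29768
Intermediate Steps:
N = -8
f(D) = 2*D*(-1315 + D) (f(D) = (-1315 + D)*(2*D) = 2*D*(-1315 + D))
J(V, F) = 15 + F + V (J(V, F) = (F + V) + 15 = 15 + F + V)
T(n, K) = -352 + 22*K (T(n, K) = 22*(-16 + K) = -352 + 22*K)
(f(N) - 50760) + T(-883, J(-6, -1)) = (2*(-8)*(-1315 - 8) - 50760) + (-352 + 22*(15 - 1 - 6)) = (2*(-8)*(-1323) - 50760) + (-352 + 22*8) = (21168 - 50760) + (-352 + 176) = -29592 - 176 = -29768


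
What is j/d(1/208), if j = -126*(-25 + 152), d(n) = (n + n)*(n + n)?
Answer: -173077632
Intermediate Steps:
d(n) = 4*n² (d(n) = (2*n)*(2*n) = 4*n²)
j = -16002 (j = -126*127 = -16002)
j/d(1/208) = -16002/(4*(1/208)²) = -16002/(4*(1/43264)) = -16002/1/10816 = -16002*10816 = -173077632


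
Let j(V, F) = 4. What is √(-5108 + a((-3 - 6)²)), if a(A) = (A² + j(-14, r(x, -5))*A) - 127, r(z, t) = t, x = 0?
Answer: 5*√66 ≈ 40.620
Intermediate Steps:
a(A) = -127 + A² + 4*A (a(A) = (A² + 4*A) - 127 = -127 + A² + 4*A)
√(-5108 + a((-3 - 6)²)) = √(-5108 + (-127 + ((-3 - 6)²)² + 4*(-3 - 6)²)) = √(-5108 + (-127 + ((-9)²)² + 4*(-9)²)) = √(-5108 + (-127 + 81² + 4*81)) = √(-5108 + (-127 + 6561 + 324)) = √(-5108 + 6758) = √1650 = 5*√66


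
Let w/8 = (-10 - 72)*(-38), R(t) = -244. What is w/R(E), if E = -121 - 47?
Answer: -6232/61 ≈ -102.16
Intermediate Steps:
E = -168
w = 24928 (w = 8*((-10 - 72)*(-38)) = 8*(-82*(-38)) = 8*3116 = 24928)
w/R(E) = 24928/(-244) = 24928*(-1/244) = -6232/61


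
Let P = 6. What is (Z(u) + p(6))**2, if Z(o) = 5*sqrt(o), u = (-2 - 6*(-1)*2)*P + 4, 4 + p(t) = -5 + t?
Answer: 1369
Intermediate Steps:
p(t) = -9 + t (p(t) = -4 + (-5 + t) = -9 + t)
u = 64 (u = (-2 - 6*(-1)*2)*6 + 4 = (-2 - (-6)*2)*6 + 4 = (-2 - 1*(-12))*6 + 4 = (-2 + 12)*6 + 4 = 10*6 + 4 = 60 + 4 = 64)
(Z(u) + p(6))**2 = (5*sqrt(64) + (-9 + 6))**2 = (5*8 - 3)**2 = (40 - 3)**2 = 37**2 = 1369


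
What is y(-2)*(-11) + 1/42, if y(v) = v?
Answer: 925/42 ≈ 22.024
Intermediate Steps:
y(-2)*(-11) + 1/42 = -2*(-11) + 1/42 = 22 + 1/42 = 925/42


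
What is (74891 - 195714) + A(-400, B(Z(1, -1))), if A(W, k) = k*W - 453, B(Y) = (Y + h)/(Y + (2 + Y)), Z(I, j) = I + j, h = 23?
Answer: -125876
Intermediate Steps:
B(Y) = (23 + Y)/(2 + 2*Y) (B(Y) = (Y + 23)/(Y + (2 + Y)) = (23 + Y)/(2 + 2*Y))
A(W, k) = -453 + W*k (A(W, k) = W*k - 453 = -453 + W*k)
(74891 - 195714) + A(-400, B(Z(1, -1))) = (74891 - 195714) + (-453 - 200*(23 + (1 - 1))/(1 + (1 - 1))) = -120823 + (-453 - 200*(23 + 0)/(1 + 0)) = -120823 + (-453 - 200*23/1) = -120823 + (-453 - 200*23) = -120823 + (-453 - 400*23/2) = -120823 + (-453 - 4600) = -120823 - 5053 = -125876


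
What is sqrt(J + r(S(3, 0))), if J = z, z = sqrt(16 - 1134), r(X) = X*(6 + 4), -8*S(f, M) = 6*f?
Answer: sqrt(-90 + 4*I*sqrt(1118))/2 ≈ 2.9835 + 5.6037*I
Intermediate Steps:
S(f, M) = -3*f/4
r(X) = 10*X (r(X) = X*10 = 10*X)
z = I*sqrt(1118) (z = sqrt(-1118) = I*sqrt(1118) ≈ 33.437*I)
J = I*sqrt(1118) ≈ 33.437*I
sqrt(J + r(S(3, 0))) = sqrt(I*sqrt(1118) + 10*(-3/4*3)) = sqrt(I*sqrt(1118) + 10*(-9/4)) = sqrt(I*sqrt(1118) - 45/2) = sqrt(-45/2 + I*sqrt(1118))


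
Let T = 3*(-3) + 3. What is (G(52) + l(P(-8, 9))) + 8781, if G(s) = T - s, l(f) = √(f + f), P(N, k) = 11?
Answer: 8723 + √22 ≈ 8727.7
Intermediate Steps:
T = -6 (T = -9 + 3 = -6)
l(f) = √2*√f (l(f) = √(2*f) = √2*√f)
G(s) = -6 - s
(G(52) + l(P(-8, 9))) + 8781 = ((-6 - 1*52) + √2*√11) + 8781 = ((-6 - 52) + √22) + 8781 = (-58 + √22) + 8781 = 8723 + √22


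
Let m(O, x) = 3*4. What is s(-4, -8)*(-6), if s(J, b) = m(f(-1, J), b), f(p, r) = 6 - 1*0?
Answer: -72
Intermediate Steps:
f(p, r) = 6 (f(p, r) = 6 + 0 = 6)
m(O, x) = 12
s(J, b) = 12
s(-4, -8)*(-6) = 12*(-6) = -72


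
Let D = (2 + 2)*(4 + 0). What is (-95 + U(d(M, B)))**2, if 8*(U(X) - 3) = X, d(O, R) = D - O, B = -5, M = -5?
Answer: 511225/64 ≈ 7987.9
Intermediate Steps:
D = 16 (D = 4*4 = 16)
d(O, R) = 16 - O
U(X) = 3 + X/8
(-95 + U(d(M, B)))**2 = (-95 + (3 + (16 - 1*(-5))/8))**2 = (-95 + (3 + (16 + 5)/8))**2 = (-95 + (3 + (1/8)*21))**2 = (-95 + (3 + 21/8))**2 = (-95 + 45/8)**2 = (-715/8)**2 = 511225/64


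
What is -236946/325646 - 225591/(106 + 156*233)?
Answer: -41050218135/5935549642 ≈ -6.9160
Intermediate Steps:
-236946/325646 - 225591/(106 + 156*233) = -236946*1/325646 - 225591/(106 + 36348) = -118473/162823 - 225591/36454 = -41050218135/5935549642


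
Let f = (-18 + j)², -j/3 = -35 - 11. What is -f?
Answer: -14400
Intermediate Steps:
j = 138 (j = -3*(-35 - 11) = -3*(-46) = 138)
f = 14400 (f = (-18 + 138)² = 120² = 14400)
-f = -1*14400 = -14400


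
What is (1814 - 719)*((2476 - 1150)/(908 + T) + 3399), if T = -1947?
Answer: 3865607325/1039 ≈ 3.7205e+6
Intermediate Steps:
(1814 - 719)*((2476 - 1150)/(908 + T) + 3399) = (1814 - 719)*((2476 - 1150)/(908 - 1947) + 3399) = 1095*(1326/(-1039) + 3399) = 1095*(1326*(-1/1039) + 3399) = 1095*(-1326/1039 + 3399) = 1095*(3530235/1039) = 3865607325/1039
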